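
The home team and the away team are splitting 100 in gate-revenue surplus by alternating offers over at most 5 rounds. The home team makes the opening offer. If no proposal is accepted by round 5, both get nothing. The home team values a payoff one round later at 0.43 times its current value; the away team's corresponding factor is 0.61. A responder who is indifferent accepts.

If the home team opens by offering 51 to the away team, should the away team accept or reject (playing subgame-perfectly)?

Accept

Work out the away team's continuation value if the offer is rejected.
Round 5 (the home team proposes): rejection yields 0 for the away team; the home team offers 0 and keeps 100.
Round 4 (the away team proposes): the home team can get 100 next round, worth 0.43 × 100 = 43 now, so the away team offers 43, keeping 57.
Round 3 (the home team proposes): the away team can get 57 next round, worth 0.61 × 57 = 34.77 now. The home team offers 34.77 and keeps 100 − 34.77 = 65.23.
Round 2 (the away team proposes): the home team can get 65.23 next round, worth 0.43 × 65.23 = 28.0489 now; the away team offers that and keeps 71.9511.
So by rejecting in round 1, the away team gets 71.9511 next round, worth 0.61 × 71.9511 = 43.890171 now.
Offer 51 ≥ 43.890171, so the away team accepts.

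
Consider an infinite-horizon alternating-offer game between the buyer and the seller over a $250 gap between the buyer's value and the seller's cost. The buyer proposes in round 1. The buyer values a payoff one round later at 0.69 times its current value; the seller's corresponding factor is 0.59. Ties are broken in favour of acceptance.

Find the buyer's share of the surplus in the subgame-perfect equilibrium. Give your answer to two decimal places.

172.88

When the buyer proposes, the seller accepts any offer worth at least 0.59 times what the seller would get by proposing next round; and vice versa.
This gives x = 250 − 0.59y and y = 250 − 0.69x, where x and y are each side's share when it proposes.
Hence (1 − 0.59·0.69)x = 250(1 − 0.59), i.e. 0.5929·x = 102.5.
x ≈ 172.8791; the seller's share is 250 − x ≈ 77.1209.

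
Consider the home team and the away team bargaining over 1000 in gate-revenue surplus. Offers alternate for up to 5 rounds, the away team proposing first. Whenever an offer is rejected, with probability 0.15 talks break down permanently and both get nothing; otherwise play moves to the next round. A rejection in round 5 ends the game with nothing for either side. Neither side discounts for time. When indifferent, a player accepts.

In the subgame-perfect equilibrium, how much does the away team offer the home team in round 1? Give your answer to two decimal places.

Round 5 (the away team proposes): the home team will accept anything ≥ 0, so the away team offers 0 and keeps 1000.
Round 4 (the home team proposes): rejecting gives the away team an expected 0.85 × 1000 = 850, so the home team offers 850, keeping 150.
Round 3 (the away team proposes): rejecting gives the home team an expected 0.85 × 150 = 127.5, so the away team offers 127.5, keeping 872.5.
Round 2 (the home team proposes): rejecting gives the away team an expected 0.85 × 872.5 = 741.625; the home team offers that and keeps 258.375.
Round 1 (the away team proposes): rejecting gives the home team an expected 0.85 × 258.375 = 219.61875. The away team offers 219.61875 and keeps 1000 − 219.61875 = 780.38125.

219.62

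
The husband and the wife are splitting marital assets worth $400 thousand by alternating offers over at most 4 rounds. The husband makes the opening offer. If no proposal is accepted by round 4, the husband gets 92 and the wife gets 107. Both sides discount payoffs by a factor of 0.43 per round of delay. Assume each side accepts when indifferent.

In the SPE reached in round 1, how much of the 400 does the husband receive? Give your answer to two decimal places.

Round 4 (the wife proposes): the husband gets 92 if talks fail, so the wife offers 92 and keeps 308.
Round 3 (the husband proposes): the wife can get 308 next round, worth 0.43 × 308 = 132.44 now. The husband offers 132.44 and keeps 400 − 132.44 = 267.56.
Round 2 (the wife proposes): the husband can get 267.56 next round, worth 0.43 × 267.56 = 115.0508 now, so the wife offers 115.0508, keeping 284.9492.
Round 1 (the husband proposes): the wife can get 284.9492 next round, worth 0.43 × 284.9492 = 122.528156 now; the husband offers that and keeps 277.471844.

277.47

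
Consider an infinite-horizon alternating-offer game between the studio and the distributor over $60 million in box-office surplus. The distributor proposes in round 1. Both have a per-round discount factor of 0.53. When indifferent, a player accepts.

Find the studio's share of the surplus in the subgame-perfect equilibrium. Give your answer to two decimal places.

20.78

In a stationary SPE each proposer offers the other exactly their discounted continuation value.
If the distributor keeps x when proposing and the studio keeps y when proposing, then x = 60 − 0.53y and y = 60 − 0.53x.
Solving: x = 60(1 − 0.53) / (1 − 0.53·0.53) = 28.2 / 0.7191 ≈ 39.2157.
The studio gets 60 − 39.2157 ≈ 20.7843.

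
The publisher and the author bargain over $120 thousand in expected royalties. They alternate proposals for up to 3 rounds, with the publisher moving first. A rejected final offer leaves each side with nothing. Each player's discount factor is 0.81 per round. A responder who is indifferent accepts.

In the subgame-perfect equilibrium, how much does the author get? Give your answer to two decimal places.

Round 3 (the publisher proposes): rejection yields 0 for the author; the publisher offers 0 and keeps 120.
Round 2 (the author proposes): the publisher can get 120 next round, worth 0.81 × 120 = 97.2 now; the author offers that and keeps 22.8.
Round 1 (the publisher proposes): the author can get 22.8 next round, worth 0.81 × 22.8 = 18.468 now. The publisher offers 18.468 and keeps 120 − 18.468 = 101.532.

18.47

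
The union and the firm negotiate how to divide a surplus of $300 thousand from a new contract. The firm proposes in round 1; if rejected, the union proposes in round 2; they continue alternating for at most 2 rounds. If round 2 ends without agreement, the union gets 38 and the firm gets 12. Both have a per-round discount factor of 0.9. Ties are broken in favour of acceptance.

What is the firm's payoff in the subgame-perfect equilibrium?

By backward induction:
Round 2 (the union proposes): the firm gets 12 if talks fail, so the union offers 12 and keeps 288.
Round 1 (the firm proposes): the union can get 288 next round, worth 0.9 × 288 = 259.2 now; the firm offers that and keeps 40.8.

40.8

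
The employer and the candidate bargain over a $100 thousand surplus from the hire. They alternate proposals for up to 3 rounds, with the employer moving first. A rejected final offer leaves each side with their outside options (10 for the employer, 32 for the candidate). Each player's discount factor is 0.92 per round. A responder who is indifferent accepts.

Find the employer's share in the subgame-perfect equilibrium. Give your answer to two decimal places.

Round 3 (the employer proposes): the candidate gets 32 if talks fail, so the employer offers 32 and keeps 68.
Round 2 (the candidate proposes): the employer can get 68 next round, worth 0.92 × 68 = 62.56 now, so the candidate offers 62.56, keeping 37.44.
Round 1 (the employer proposes): the candidate can get 37.44 next round, worth 0.92 × 37.44 = 34.4448 now. The employer offers 34.4448 and keeps 100 − 34.4448 = 65.5552.

65.56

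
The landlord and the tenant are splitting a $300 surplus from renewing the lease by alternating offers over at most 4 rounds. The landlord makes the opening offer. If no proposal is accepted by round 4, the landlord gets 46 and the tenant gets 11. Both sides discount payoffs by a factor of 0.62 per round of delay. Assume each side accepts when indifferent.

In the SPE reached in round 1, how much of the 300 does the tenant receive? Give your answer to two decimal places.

Work backward from the last round.
Round 4 (the tenant proposes): the landlord gets 46 if talks fail, so the tenant offers 46 and keeps 254.
Round 3 (the landlord proposes): the tenant can get 254 next round, worth 0.62 × 254 = 157.48 now, so the landlord offers 157.48, keeping 142.52.
Round 2 (the tenant proposes): the landlord can get 142.52 next round, worth 0.62 × 142.52 = 88.3624 now, so the tenant offers 88.3624, keeping 211.6376.
Round 1 (the landlord proposes): the tenant can get 211.6376 next round, worth 0.62 × 211.6376 = 131.215312 now; the landlord offers that and keeps 168.784688.

131.22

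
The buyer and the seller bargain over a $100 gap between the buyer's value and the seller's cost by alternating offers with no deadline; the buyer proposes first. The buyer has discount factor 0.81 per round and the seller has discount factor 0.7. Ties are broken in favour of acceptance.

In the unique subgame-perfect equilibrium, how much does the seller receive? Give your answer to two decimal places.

Let x be the buyer's share when the buyer proposes and y be the seller's share when the seller proposes.
The seller accepts iff offered ≥ 0.7·y, so x = 100 − 0.7y. Symmetrically y = 100 − 0.81x.
Substituting: x = 100 − 0.7(100 − 0.81x), giving x(1 − 0.81·0.7) = 100(1 − 0.7).
So x = 100 × 0.3 / 0.433 ≈ 69.2841, and the seller receives 100 − x ≈ 30.7159.

30.72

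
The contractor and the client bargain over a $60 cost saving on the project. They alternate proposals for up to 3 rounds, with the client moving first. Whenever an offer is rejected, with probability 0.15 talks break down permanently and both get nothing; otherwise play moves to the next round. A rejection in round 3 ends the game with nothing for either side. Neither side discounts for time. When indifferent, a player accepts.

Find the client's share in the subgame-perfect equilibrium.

52.35

By backward induction:
Round 3 (the client proposes): the contractor will accept anything ≥ 0, so the client offers 0 and keeps 60.
Round 2 (the contractor proposes): rejecting gives the client an expected 0.85 × 60 = 51; the contractor offers that and keeps 9.
Round 1 (the client proposes): rejecting gives the contractor an expected 0.85 × 9 = 7.65, so the client offers 7.65, keeping 52.35.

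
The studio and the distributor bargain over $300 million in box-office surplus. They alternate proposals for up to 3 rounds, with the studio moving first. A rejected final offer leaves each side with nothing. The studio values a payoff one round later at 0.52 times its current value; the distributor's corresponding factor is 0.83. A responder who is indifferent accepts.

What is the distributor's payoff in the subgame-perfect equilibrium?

Round 3 (the studio proposes): rejection yields 0 for the distributor; the studio offers 0 and keeps 300.
Round 2 (the distributor proposes): the studio can get 300 next round, worth 0.52 × 300 = 156 now. The distributor offers 156 and keeps 300 − 156 = 144.
Round 1 (the studio proposes): the distributor can get 144 next round, worth 0.83 × 144 = 119.52 now; the studio offers that and keeps 180.48.

119.52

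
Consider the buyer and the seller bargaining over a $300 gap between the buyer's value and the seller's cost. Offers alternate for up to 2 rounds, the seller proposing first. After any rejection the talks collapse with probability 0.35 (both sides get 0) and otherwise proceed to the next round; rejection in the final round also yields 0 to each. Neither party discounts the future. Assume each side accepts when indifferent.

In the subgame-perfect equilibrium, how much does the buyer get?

Round 2 (the buyer proposes): rejection yields 0 for the seller; the buyer offers 0 and keeps 300.
Round 1 (the seller proposes): rejecting gives the buyer an expected 0.65 × 300 = 195; the seller offers that and keeps 105.

195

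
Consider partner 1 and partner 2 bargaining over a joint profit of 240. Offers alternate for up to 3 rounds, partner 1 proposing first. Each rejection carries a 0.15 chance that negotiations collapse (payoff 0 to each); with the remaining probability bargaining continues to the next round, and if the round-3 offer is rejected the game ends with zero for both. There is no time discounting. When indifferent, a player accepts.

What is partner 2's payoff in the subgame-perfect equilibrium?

30.6

By backward induction:
Round 3 (partner 1 proposes): partner 2 will accept anything ≥ 0, so partner 1 offers 0 and keeps 240.
Round 2 (partner 2 proposes): rejecting gives partner 1 an expected 0.85 × 240 = 204. Partner 2 offers 204 and keeps 240 − 204 = 36.
Round 1 (partner 1 proposes): rejecting gives partner 2 an expected 0.85 × 36 = 30.6; partner 1 offers that and keeps 209.4.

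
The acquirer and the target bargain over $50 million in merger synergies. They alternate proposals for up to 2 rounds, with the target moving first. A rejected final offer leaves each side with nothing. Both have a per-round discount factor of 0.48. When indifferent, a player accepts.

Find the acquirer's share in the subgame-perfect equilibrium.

24

Round 2 (the acquirer proposes): the target will accept anything ≥ 0, so the acquirer offers 0 and keeps 50.
Round 1 (the target proposes): the acquirer can get 50 next round, worth 0.48 × 50 = 24 now. The target offers 24 and keeps 50 − 24 = 26.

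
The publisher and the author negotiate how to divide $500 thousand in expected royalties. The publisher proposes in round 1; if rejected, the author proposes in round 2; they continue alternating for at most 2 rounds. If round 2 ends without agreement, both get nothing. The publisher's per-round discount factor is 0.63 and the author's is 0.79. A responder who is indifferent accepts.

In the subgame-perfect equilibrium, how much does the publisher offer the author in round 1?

Round 2 (the author proposes): rejection yields 0 for the publisher; the author offers 0 and keeps 500.
Round 1 (the publisher proposes): the author can get 500 next round, worth 0.79 × 500 = 395 now; the publisher offers that and keeps 105.

395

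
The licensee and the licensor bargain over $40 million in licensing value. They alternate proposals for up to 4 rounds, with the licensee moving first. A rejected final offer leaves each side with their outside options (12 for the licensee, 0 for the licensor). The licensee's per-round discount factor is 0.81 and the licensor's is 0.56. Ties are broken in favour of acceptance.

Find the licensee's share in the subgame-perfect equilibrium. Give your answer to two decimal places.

28.63

Round 4 (the licensor proposes): the licensee gets 12 if talks fail, so the licensor offers 12 and keeps 28.
Round 3 (the licensee proposes): the licensor can get 28 next round, worth 0.56 × 28 = 15.68 now. The licensee offers 15.68 and keeps 40 − 15.68 = 24.32.
Round 2 (the licensor proposes): the licensee can get 24.32 next round, worth 0.81 × 24.32 = 19.6992 now, so the licensor offers 19.6992, keeping 20.3008.
Round 1 (the licensee proposes): the licensor can get 20.3008 next round, worth 0.56 × 20.3008 = 11.368448 now; the licensee offers that and keeps 28.631552.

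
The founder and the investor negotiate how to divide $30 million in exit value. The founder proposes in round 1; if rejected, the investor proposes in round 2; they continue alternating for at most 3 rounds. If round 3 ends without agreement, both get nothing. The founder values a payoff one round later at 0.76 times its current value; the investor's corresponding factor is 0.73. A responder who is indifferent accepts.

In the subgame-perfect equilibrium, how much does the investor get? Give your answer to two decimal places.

Solve by backward induction from round 3.
Round 3 (the founder proposes): the investor will accept anything ≥ 0, so the founder offers 0 and keeps 30.
Round 2 (the investor proposes): the founder can get 30 next round, worth 0.76 × 30 = 22.8 now. The investor offers 22.8 and keeps 30 − 22.8 = 7.2.
Round 1 (the founder proposes): the investor can get 7.2 next round, worth 0.73 × 7.2 = 5.256 now, so the founder offers 5.256, keeping 24.744.

5.26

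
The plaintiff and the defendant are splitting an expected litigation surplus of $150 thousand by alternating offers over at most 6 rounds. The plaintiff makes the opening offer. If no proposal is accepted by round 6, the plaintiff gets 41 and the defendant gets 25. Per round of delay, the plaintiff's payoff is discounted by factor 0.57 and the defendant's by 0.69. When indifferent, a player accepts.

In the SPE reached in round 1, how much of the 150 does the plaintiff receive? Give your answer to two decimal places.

Round 6 (the defendant proposes): the plaintiff gets 41 if talks fail, so the defendant offers 41 and keeps 109.
Round 5 (the plaintiff proposes): the defendant can get 109 next round, worth 0.69 × 109 = 75.21 now; the plaintiff offers that and keeps 74.79.
Round 4 (the defendant proposes): the plaintiff can get 74.79 next round, worth 0.57 × 74.79 = 42.6303 now, so the defendant offers 42.6303, keeping 107.3697.
Round 3 (the plaintiff proposes): the defendant can get 107.3697 next round, worth 0.69 × 107.3697 = 74.085093 now, so the plaintiff offers 74.085093, keeping 75.914907.
Round 2 (the defendant proposes): the plaintiff can get 75.914907 next round, worth 0.57 × 75.914907 = 43.27149699 now, so the defendant offers 43.27149699, keeping 106.72850301.
Round 1 (the plaintiff proposes): the defendant can get 106.72850301 next round, worth 0.69 × 106.72850301 = 73.6426670769 now, so the plaintiff offers 73.6426670769, keeping 76.3573329231.

76.36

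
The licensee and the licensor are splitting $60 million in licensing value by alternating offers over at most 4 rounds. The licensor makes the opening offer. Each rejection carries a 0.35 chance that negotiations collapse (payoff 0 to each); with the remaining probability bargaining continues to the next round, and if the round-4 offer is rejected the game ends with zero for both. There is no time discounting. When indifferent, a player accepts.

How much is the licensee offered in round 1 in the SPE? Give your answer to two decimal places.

By backward induction:
Round 4 (the licensee proposes): rejection yields 0 for the licensor; the licensee offers 0 and keeps 60.
Round 3 (the licensor proposes): rejecting gives the licensee an expected 0.65 × 60 = 39; the licensor offers that and keeps 21.
Round 2 (the licensee proposes): rejecting gives the licensor an expected 0.65 × 21 = 13.65. The licensee offers 13.65 and keeps 60 − 13.65 = 46.35.
Round 1 (the licensor proposes): rejecting gives the licensee an expected 0.65 × 46.35 = 30.1275, so the licensor offers 30.1275, keeping 29.8725.

30.13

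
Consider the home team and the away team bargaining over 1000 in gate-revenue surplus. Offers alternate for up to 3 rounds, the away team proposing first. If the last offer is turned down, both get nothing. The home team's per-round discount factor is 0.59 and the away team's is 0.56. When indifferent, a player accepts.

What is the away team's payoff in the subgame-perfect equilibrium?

740.4

Round 3 (the away team proposes): the home team will accept anything ≥ 0, so the away team offers 0 and keeps 1000.
Round 2 (the home team proposes): the away team can get 1000 next round, worth 0.56 × 1000 = 560 now. The home team offers 560 and keeps 1000 − 560 = 440.
Round 1 (the away team proposes): the home team can get 440 next round, worth 0.59 × 440 = 259.6 now, so the away team offers 259.6, keeping 740.4.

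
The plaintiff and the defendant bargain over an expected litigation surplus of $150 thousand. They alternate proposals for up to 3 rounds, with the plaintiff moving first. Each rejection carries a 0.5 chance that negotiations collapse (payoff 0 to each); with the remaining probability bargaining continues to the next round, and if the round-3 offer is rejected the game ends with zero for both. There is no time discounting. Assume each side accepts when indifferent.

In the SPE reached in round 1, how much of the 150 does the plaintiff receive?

By backward induction:
Round 3 (the plaintiff proposes): rejection yields 0 for the defendant; the plaintiff offers 0 and keeps 150.
Round 2 (the defendant proposes): rejecting gives the plaintiff an expected 0.5 × 150 = 75; the defendant offers that and keeps 75.
Round 1 (the plaintiff proposes): rejecting gives the defendant an expected 0.5 × 75 = 37.5. The plaintiff offers 37.5 and keeps 150 − 37.5 = 112.5.

112.5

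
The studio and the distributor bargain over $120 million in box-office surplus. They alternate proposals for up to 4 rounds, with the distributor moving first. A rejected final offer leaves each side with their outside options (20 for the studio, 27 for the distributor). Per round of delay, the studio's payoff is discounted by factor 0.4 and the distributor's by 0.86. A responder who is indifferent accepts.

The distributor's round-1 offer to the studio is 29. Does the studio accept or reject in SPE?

Round 4 (the studio proposes): the distributor gets 27 if talks fail, so the studio offers 27 and keeps 93.
Round 3 (the distributor proposes): the studio can get 93 next round, worth 0.4 × 93 = 37.2 now, so the distributor offers 37.2, keeping 82.8.
Round 2 (the studio proposes): the distributor can get 82.8 next round, worth 0.86 × 82.8 = 71.208 now. The studio offers 71.208 and keeps 120 − 71.208 = 48.792.
So by rejecting in round 1, the studio gets 48.792 next round, worth 0.4 × 48.792 = 19.5168 now.
Offer 29 ≥ 19.5168, so the studio accepts.

Accept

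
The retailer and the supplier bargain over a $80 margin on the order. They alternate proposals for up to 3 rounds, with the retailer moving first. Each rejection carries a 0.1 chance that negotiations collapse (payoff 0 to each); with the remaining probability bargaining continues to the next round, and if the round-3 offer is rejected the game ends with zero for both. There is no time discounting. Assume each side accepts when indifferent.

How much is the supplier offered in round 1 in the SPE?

Round 3 (the retailer proposes): the supplier will accept anything ≥ 0, so the retailer offers 0 and keeps 80.
Round 2 (the supplier proposes): rejecting gives the retailer an expected 0.9 × 80 = 72. The supplier offers 72 and keeps 80 − 72 = 8.
Round 1 (the retailer proposes): rejecting gives the supplier an expected 0.9 × 8 = 7.2. The retailer offers 7.2 and keeps 80 − 7.2 = 72.8.

7.2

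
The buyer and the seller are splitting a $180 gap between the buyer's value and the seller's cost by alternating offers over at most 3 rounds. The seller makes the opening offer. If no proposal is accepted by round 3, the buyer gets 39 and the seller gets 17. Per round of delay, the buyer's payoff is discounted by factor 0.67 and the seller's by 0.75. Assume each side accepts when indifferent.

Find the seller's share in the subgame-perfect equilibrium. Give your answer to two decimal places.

Round 3 (the seller proposes): the buyer gets 39 if talks fail, so the seller offers 39 and keeps 141.
Round 2 (the buyer proposes): the seller can get 141 next round, worth 0.75 × 141 = 105.75 now, so the buyer offers 105.75, keeping 74.25.
Round 1 (the seller proposes): the buyer can get 74.25 next round, worth 0.67 × 74.25 = 49.7475 now; the seller offers that and keeps 130.2525.

130.25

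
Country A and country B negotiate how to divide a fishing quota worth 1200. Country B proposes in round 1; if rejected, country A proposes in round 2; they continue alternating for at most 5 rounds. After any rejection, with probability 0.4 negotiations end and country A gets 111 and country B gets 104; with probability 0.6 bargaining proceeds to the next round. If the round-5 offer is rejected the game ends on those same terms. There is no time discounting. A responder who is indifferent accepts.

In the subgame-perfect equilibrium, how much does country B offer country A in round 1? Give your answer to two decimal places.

432.50

By backward induction:
Round 5 (country B proposes): country A gets 111 if talks fail, so country B offers 111 and keeps 1089.
Round 4 (country A proposes): rejecting gives country B an expected 0.6 × 1089 + 0.4 × 104 = 695, so country A offers 695, keeping 505.
Round 3 (country B proposes): rejecting gives country A an expected 0.6 × 505 + 0.4 × 111 = 347.4, so country B offers 347.4, keeping 852.6.
Round 2 (country A proposes): rejecting gives country B an expected 0.6 × 852.6 + 0.4 × 104 = 553.16; country A offers that and keeps 646.84.
Round 1 (country B proposes): rejecting gives country A an expected 0.6 × 646.84 + 0.4 × 111 = 432.504; country B offers that and keeps 767.496.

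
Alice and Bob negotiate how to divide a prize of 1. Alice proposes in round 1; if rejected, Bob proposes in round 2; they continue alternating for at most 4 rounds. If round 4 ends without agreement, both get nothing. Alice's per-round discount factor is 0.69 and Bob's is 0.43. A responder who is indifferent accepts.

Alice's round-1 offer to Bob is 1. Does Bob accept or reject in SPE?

Accept

Round 4 (Bob proposes): Alice will accept anything ≥ 0, so Bob offers 0 and keeps 1.
Round 3 (Alice proposes): Bob can get 1 next round, worth 0.43 × 1 = 0.43 now. Alice offers 0.43 and keeps 1 − 0.43 = 0.57.
Round 2 (Bob proposes): Alice can get 0.57 next round, worth 0.69 × 0.57 = 0.3933 now. Bob offers 0.3933 and keeps 1 − 0.3933 = 0.6067.
So by rejecting in round 1, Bob gets 0.6067 next round, worth 0.43 × 0.6067 = 0.260881 now.
Offer 1 ≥ 0.260881, so Bob accepts.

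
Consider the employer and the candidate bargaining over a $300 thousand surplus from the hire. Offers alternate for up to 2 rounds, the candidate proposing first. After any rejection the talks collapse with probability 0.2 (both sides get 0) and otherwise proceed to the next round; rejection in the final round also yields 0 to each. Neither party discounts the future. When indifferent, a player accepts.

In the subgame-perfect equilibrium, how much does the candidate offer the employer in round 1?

Round 2 (the employer proposes): the candidate will accept anything ≥ 0, so the employer offers 0 and keeps 300.
Round 1 (the candidate proposes): rejecting gives the employer an expected 0.8 × 300 = 240; the candidate offers that and keeps 60.

240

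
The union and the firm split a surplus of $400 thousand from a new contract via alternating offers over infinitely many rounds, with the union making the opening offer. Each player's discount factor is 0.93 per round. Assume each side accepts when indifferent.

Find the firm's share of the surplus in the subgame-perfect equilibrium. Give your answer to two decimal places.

192.75

In a stationary SPE each proposer offers the other exactly their discounted continuation value.
If the union keeps x when proposing and the firm keeps y when proposing, then x = 400 − 0.93y and y = 400 − 0.93x.
Solving: x = 400(1 − 0.93) / (1 − 0.93·0.93) = 28 / 0.1351 ≈ 207.2539.
The firm gets 400 − 207.2539 ≈ 192.7461.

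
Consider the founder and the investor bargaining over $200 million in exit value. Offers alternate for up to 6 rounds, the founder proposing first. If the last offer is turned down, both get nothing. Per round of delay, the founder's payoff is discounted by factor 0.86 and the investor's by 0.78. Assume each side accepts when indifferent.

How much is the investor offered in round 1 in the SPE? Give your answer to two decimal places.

Round 6 (the investor proposes): the founder will accept anything ≥ 0, so the investor offers 0 and keeps 200.
Round 5 (the founder proposes): the investor can get 200 next round, worth 0.78 × 200 = 156 now; the founder offers that and keeps 44.
Round 4 (the investor proposes): the founder can get 44 next round, worth 0.86 × 44 = 37.84 now, so the investor offers 37.84, keeping 162.16.
Round 3 (the founder proposes): the investor can get 162.16 next round, worth 0.78 × 162.16 = 126.4848 now. The founder offers 126.4848 and keeps 200 − 126.4848 = 73.5152.
Round 2 (the investor proposes): the founder can get 73.5152 next round, worth 0.86 × 73.5152 = 63.223072 now; the investor offers that and keeps 136.776928.
Round 1 (the founder proposes): the investor can get 136.776928 next round, worth 0.78 × 136.776928 = 106.68600384 now; the founder offers that and keeps 93.31399616.

106.69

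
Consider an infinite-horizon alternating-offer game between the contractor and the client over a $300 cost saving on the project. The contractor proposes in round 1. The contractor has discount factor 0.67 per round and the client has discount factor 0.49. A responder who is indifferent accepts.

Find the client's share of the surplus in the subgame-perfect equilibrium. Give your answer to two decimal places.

72.22

In a stationary SPE each proposer offers the other exactly their discounted continuation value.
If the contractor keeps x when proposing and the client keeps y when proposing, then x = 300 − 0.49y and y = 300 − 0.67x.
Solving: x = 300(1 − 0.49) / (1 − 0.67·0.49) = 153 / 0.6717 ≈ 227.7803.
The client gets 300 − 227.7803 ≈ 72.2197.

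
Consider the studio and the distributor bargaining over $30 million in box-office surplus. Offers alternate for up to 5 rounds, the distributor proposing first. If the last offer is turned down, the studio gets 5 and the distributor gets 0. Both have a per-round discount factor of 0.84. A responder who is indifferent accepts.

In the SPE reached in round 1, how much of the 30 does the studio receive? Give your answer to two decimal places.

Round 5 (the distributor proposes): the studio gets 5 if talks fail, so the distributor offers 5 and keeps 25.
Round 4 (the studio proposes): the distributor can get 25 next round, worth 0.84 × 25 = 21 now, so the studio offers 21, keeping 9.
Round 3 (the distributor proposes): the studio can get 9 next round, worth 0.84 × 9 = 7.56 now. The distributor offers 7.56 and keeps 30 − 7.56 = 22.44.
Round 2 (the studio proposes): the distributor can get 22.44 next round, worth 0.84 × 22.44 = 18.8496 now. The studio offers 18.8496 and keeps 30 − 18.8496 = 11.1504.
Round 1 (the distributor proposes): the studio can get 11.1504 next round, worth 0.84 × 11.1504 = 9.366336 now; the distributor offers that and keeps 20.633664.

9.37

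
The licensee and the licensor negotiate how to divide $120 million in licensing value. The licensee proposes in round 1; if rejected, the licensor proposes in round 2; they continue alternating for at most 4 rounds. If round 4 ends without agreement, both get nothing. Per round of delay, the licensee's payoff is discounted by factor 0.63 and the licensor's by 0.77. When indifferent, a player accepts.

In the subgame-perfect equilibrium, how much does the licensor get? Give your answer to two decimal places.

79.01

Round 4 (the licensor proposes): the licensee will accept anything ≥ 0, so the licensor offers 0 and keeps 120.
Round 3 (the licensee proposes): the licensor can get 120 next round, worth 0.77 × 120 = 92.4 now; the licensee offers that and keeps 27.6.
Round 2 (the licensor proposes): the licensee can get 27.6 next round, worth 0.63 × 27.6 = 17.388 now; the licensor offers that and keeps 102.612.
Round 1 (the licensee proposes): the licensor can get 102.612 next round, worth 0.77 × 102.612 = 79.01124 now. The licensee offers 79.01124 and keeps 120 − 79.01124 = 40.98876.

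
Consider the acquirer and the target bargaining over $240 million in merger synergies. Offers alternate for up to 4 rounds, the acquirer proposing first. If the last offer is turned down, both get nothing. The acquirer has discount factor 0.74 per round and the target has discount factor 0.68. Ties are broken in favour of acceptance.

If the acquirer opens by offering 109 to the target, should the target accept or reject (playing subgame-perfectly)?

Reject

Round 4 (the target proposes): rejection yields 0 for the acquirer; the target offers 0 and keeps 240.
Round 3 (the acquirer proposes): the target can get 240 next round, worth 0.68 × 240 = 163.2 now; the acquirer offers that and keeps 76.8.
Round 2 (the target proposes): the acquirer can get 76.8 next round, worth 0.74 × 76.8 = 56.832 now, so the target offers 56.832, keeping 183.168.
So by rejecting in round 1, the target gets 183.168 next round, worth 0.68 × 183.168 = 124.55424 now.
Offer 109 < 124.55424, so the target rejects.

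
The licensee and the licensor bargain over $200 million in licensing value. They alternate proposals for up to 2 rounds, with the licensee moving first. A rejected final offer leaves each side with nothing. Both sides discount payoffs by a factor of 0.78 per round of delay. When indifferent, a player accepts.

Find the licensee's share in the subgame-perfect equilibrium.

Solve by backward induction from round 2.
Round 2 (the licensor proposes): rejection yields 0 for the licensee; the licensor offers 0 and keeps 200.
Round 1 (the licensee proposes): the licensor can get 200 next round, worth 0.78 × 200 = 156 now. The licensee offers 156 and keeps 200 − 156 = 44.

44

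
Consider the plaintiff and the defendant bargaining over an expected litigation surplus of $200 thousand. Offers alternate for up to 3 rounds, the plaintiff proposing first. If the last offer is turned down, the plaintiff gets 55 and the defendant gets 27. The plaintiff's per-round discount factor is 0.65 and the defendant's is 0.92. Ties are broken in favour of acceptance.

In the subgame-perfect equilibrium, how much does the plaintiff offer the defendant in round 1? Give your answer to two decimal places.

Work backward from the last round.
Round 3 (the plaintiff proposes): the defendant gets 27 if talks fail, so the plaintiff offers 27 and keeps 173.
Round 2 (the defendant proposes): the plaintiff can get 173 next round, worth 0.65 × 173 = 112.45 now. The defendant offers 112.45 and keeps 200 − 112.45 = 87.55.
Round 1 (the plaintiff proposes): the defendant can get 87.55 next round, worth 0.92 × 87.55 = 80.546 now; the plaintiff offers that and keeps 119.454.

80.55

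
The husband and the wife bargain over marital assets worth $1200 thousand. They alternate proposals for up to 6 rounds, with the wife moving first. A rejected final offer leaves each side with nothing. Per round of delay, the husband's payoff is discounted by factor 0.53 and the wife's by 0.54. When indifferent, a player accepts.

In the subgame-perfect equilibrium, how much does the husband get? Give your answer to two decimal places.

Round 6 (the husband proposes): the wife will accept anything ≥ 0, so the husband offers 0 and keeps 1200.
Round 5 (the wife proposes): the husband can get 1200 next round, worth 0.53 × 1200 = 636 now. The wife offers 636 and keeps 1200 − 636 = 564.
Round 4 (the husband proposes): the wife can get 564 next round, worth 0.54 × 564 = 304.56 now. The husband offers 304.56 and keeps 1200 − 304.56 = 895.44.
Round 3 (the wife proposes): the husband can get 895.44 next round, worth 0.53 × 895.44 = 474.5832 now; the wife offers that and keeps 725.4168.
Round 2 (the husband proposes): the wife can get 725.4168 next round, worth 0.54 × 725.4168 = 391.725072 now. The husband offers 391.725072 and keeps 1200 − 391.725072 = 808.274928.
Round 1 (the wife proposes): the husband can get 808.274928 next round, worth 0.53 × 808.274928 = 428.38571184 now. The wife offers 428.38571184 and keeps 1200 − 428.38571184 = 771.61428816.

428.39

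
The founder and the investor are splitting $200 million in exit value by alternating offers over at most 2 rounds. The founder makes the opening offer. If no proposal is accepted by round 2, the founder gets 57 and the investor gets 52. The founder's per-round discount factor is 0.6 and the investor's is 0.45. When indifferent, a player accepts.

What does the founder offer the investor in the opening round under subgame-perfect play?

Round 2 (the investor proposes): the founder gets 57 if talks fail, so the investor offers 57 and keeps 143.
Round 1 (the founder proposes): the investor can get 143 next round, worth 0.45 × 143 = 64.35 now. The founder offers 64.35 and keeps 200 − 64.35 = 135.65.

64.35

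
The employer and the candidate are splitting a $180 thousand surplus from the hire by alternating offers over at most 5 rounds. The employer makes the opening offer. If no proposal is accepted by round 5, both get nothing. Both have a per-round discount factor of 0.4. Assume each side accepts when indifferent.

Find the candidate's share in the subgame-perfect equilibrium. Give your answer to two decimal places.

Solve by backward induction from round 5.
Round 5 (the employer proposes): rejection yields 0 for the candidate; the employer offers 0 and keeps 180.
Round 4 (the candidate proposes): the employer can get 180 next round, worth 0.4 × 180 = 72 now, so the candidate offers 72, keeping 108.
Round 3 (the employer proposes): the candidate can get 108 next round, worth 0.4 × 108 = 43.2 now. The employer offers 43.2 and keeps 180 − 43.2 = 136.8.
Round 2 (the candidate proposes): the employer can get 136.8 next round, worth 0.4 × 136.8 = 54.72 now; the candidate offers that and keeps 125.28.
Round 1 (the employer proposes): the candidate can get 125.28 next round, worth 0.4 × 125.28 = 50.112 now. The employer offers 50.112 and keeps 180 − 50.112 = 129.888.

50.11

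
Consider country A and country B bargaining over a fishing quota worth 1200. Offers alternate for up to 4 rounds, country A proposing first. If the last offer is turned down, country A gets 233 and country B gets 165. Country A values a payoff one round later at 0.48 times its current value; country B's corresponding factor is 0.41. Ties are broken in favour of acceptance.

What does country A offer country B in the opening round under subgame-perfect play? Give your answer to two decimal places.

Round 4 (country B proposes): country A gets 233 if talks fail, so country B offers 233 and keeps 967.
Round 3 (country A proposes): country B can get 967 next round, worth 0.41 × 967 = 396.47 now, so country A offers 396.47, keeping 803.53.
Round 2 (country B proposes): country A can get 803.53 next round, worth 0.48 × 803.53 = 385.6944 now, so country B offers 385.6944, keeping 814.3056.
Round 1 (country A proposes): country B can get 814.3056 next round, worth 0.41 × 814.3056 = 333.865296 now. Country A offers 333.865296 and keeps 1200 − 333.865296 = 866.134704.

333.87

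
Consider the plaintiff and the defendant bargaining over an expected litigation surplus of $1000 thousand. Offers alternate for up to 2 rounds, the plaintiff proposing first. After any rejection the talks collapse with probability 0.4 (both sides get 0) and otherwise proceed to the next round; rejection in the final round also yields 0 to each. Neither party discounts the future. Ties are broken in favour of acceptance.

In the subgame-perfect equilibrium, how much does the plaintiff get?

Round 2 (the defendant proposes): the plaintiff will accept anything ≥ 0, so the defendant offers 0 and keeps 1000.
Round 1 (the plaintiff proposes): rejecting gives the defendant an expected 0.6 × 1000 = 600. The plaintiff offers 600 and keeps 1000 − 600 = 400.

400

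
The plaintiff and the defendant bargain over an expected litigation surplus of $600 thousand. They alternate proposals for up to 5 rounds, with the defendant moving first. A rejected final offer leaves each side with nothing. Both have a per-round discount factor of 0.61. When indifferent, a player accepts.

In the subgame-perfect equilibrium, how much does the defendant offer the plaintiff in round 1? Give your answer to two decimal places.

By backward induction:
Round 5 (the defendant proposes): rejection yields 0 for the plaintiff; the defendant offers 0 and keeps 600.
Round 4 (the plaintiff proposes): the defendant can get 600 next round, worth 0.61 × 600 = 366 now, so the plaintiff offers 366, keeping 234.
Round 3 (the defendant proposes): the plaintiff can get 234 next round, worth 0.61 × 234 = 142.74 now. The defendant offers 142.74 and keeps 600 − 142.74 = 457.26.
Round 2 (the plaintiff proposes): the defendant can get 457.26 next round, worth 0.61 × 457.26 = 278.9286 now, so the plaintiff offers 278.9286, keeping 321.0714.
Round 1 (the defendant proposes): the plaintiff can get 321.0714 next round, worth 0.61 × 321.0714 = 195.853554 now, so the defendant offers 195.853554, keeping 404.146446.

195.85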